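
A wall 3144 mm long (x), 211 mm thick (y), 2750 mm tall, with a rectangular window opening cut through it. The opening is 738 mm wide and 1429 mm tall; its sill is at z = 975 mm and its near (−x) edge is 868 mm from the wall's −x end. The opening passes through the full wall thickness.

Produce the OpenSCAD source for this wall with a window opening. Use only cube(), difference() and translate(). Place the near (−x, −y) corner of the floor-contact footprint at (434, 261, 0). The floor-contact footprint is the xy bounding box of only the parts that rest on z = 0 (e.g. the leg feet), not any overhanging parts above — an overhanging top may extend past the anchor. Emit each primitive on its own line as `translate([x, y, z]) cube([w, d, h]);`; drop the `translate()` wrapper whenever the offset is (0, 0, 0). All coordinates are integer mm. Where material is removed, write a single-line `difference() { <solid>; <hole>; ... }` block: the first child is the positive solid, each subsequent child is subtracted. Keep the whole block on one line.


difference() { translate([434, 261, 0]) cube([3144, 211, 2750]); translate([1302, 261, 975]) cube([738, 211, 1429]); }


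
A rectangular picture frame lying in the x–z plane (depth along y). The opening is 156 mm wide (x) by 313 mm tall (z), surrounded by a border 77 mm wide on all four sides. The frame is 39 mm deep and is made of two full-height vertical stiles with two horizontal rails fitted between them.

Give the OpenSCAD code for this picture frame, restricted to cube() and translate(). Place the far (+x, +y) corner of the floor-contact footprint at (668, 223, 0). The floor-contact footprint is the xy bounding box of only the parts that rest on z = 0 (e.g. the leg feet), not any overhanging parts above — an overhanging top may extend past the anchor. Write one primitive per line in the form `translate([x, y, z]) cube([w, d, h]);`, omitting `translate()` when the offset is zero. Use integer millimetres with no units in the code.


translate([358, 184, 0]) cube([77, 39, 467]);
translate([591, 184, 0]) cube([77, 39, 467]);
translate([435, 184, 0]) cube([156, 39, 77]);
translate([435, 184, 390]) cube([156, 39, 77]);


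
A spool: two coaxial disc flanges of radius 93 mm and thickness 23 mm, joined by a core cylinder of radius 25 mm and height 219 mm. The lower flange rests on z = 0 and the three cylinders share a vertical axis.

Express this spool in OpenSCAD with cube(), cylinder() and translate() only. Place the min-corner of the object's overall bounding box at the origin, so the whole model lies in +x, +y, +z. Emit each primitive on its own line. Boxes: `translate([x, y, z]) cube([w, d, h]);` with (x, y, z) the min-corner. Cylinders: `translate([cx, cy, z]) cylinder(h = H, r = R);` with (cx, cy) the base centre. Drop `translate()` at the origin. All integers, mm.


translate([93, 93, 0]) cylinder(h = 23, r = 93);
translate([93, 93, 23]) cylinder(h = 219, r = 25);
translate([93, 93, 242]) cylinder(h = 23, r = 93);


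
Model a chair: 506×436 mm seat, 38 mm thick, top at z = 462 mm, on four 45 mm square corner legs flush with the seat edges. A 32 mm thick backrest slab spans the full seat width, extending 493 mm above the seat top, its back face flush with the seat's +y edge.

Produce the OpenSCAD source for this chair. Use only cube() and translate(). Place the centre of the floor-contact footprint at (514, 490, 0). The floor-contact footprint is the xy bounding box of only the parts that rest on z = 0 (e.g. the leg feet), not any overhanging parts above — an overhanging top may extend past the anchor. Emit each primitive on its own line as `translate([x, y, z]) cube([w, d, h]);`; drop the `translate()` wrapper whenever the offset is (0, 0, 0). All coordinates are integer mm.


translate([261, 272, 424]) cube([506, 436, 38]);
translate([261, 272, 0]) cube([45, 45, 424]);
translate([722, 272, 0]) cube([45, 45, 424]);
translate([261, 663, 0]) cube([45, 45, 424]);
translate([722, 663, 0]) cube([45, 45, 424]);
translate([261, 676, 462]) cube([506, 32, 493]);


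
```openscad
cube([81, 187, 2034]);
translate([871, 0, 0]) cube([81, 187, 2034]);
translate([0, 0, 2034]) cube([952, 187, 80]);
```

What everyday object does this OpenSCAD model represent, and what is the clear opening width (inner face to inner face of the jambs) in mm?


A door frame. The clear opening width is 790 mm.

Two 2034 mm tall posts with a header on top — a door frame. The left jamb is 81 mm wide at x = 0; the right jamb starts at x = 871. The clear opening is 871 − 81 = 790 mm.


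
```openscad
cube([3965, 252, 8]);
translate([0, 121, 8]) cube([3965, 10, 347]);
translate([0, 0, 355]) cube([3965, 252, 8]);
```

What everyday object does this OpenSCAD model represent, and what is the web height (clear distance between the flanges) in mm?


An I-beam. The web height is 347 mm.

Two wide flanges with a thin centred web — an I-beam. Overall 363 mm minus two 8 mm flanges gives a web of 363 − 2·8 = 347 mm.


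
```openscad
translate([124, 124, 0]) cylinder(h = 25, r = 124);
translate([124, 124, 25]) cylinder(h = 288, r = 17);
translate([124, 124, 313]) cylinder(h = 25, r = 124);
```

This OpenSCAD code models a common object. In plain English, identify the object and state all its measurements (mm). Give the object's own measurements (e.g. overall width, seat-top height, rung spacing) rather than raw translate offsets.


A spool: two coaxial disc flanges of radius 124 mm and thickness 25 mm, joined by a core cylinder of radius 17 mm and height 288 mm. The lower flange rests on z = 0 and the three cylinders share a vertical axis.


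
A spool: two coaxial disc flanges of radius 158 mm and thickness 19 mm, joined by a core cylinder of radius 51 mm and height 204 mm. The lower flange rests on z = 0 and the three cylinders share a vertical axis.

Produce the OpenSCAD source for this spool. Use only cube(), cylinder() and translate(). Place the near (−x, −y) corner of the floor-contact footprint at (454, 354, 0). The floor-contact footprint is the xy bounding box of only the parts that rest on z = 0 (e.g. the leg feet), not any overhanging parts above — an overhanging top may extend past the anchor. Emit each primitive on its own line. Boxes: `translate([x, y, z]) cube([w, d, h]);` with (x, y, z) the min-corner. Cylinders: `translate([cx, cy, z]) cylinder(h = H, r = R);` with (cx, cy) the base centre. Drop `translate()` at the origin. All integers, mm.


translate([612, 512, 0]) cylinder(h = 19, r = 158);
translate([612, 512, 19]) cylinder(h = 204, r = 51);
translate([612, 512, 223]) cylinder(h = 19, r = 158);


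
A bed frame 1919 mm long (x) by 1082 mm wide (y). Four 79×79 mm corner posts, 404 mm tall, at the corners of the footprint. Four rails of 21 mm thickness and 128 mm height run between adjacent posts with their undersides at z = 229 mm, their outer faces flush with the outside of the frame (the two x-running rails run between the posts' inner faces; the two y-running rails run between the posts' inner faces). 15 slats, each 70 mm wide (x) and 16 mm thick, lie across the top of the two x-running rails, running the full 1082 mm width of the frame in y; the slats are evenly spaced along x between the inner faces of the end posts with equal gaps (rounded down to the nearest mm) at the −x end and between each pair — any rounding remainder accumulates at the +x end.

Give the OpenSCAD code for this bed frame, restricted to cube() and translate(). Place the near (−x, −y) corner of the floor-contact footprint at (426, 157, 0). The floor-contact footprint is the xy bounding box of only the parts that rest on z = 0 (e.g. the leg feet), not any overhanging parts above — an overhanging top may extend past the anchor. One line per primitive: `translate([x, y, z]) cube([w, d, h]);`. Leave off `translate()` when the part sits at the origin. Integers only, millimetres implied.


translate([426, 157, 0]) cube([79, 79, 404]);
translate([426, 1160, 0]) cube([79, 79, 404]);
translate([2266, 157, 0]) cube([79, 79, 404]);
translate([2266, 1160, 0]) cube([79, 79, 404]);
translate([505, 157, 229]) cube([1761, 21, 128]);
translate([505, 1218, 229]) cube([1761, 21, 128]);
translate([426, 236, 229]) cube([21, 924, 128]);
translate([2324, 236, 229]) cube([21, 924, 128]);
translate([549, 157, 357]) cube([70, 1082, 16]);
translate([663, 157, 357]) cube([70, 1082, 16]);
translate([777, 157, 357]) cube([70, 1082, 16]);
translate([891, 157, 357]) cube([70, 1082, 16]);
translate([1005, 157, 357]) cube([70, 1082, 16]);
translate([1119, 157, 357]) cube([70, 1082, 16]);
translate([1233, 157, 357]) cube([70, 1082, 16]);
translate([1347, 157, 357]) cube([70, 1082, 16]);
translate([1461, 157, 357]) cube([70, 1082, 16]);
translate([1575, 157, 357]) cube([70, 1082, 16]);
translate([1689, 157, 357]) cube([70, 1082, 16]);
translate([1803, 157, 357]) cube([70, 1082, 16]);
translate([1917, 157, 357]) cube([70, 1082, 16]);
translate([2031, 157, 357]) cube([70, 1082, 16]);
translate([2145, 157, 357]) cube([70, 1082, 16]);


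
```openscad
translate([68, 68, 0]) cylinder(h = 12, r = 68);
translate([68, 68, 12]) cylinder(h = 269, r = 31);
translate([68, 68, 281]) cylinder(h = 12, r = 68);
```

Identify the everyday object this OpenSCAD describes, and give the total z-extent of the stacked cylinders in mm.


A spool. The overall height is 293 mm.

Three coaxial cylinders, large–small–large — a spool. Two 12 mm flanges and a 269 mm core give 12 + 269 + 12 = 293 mm.


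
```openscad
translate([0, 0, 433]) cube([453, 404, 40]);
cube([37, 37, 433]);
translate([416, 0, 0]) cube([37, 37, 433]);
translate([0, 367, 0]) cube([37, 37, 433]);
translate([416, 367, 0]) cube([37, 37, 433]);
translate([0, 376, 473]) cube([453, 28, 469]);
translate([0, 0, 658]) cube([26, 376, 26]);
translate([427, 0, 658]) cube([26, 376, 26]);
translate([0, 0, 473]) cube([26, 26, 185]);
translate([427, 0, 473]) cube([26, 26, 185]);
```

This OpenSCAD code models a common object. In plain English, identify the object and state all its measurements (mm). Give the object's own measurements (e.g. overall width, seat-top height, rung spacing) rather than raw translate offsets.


A chair. The seat is a 453×404×40 mm slab with its top at z = 473 mm, on four 37×37 mm corner legs (flush with the seat edges, standing on z = 0). A flat backrest 28 mm thick, 469 mm tall, spans the full seat width and rises from the seat top along its +y edge, rear face flush with the rear of the seat. Two armrests of 26×26 mm section run along each side from the seat's front edge to the front of the backrest, top faces 211 mm above the seat top and outer faces flush with the seat's x-edges; a 26×26 mm post under the front of each armrest stands on the seat at the front corner.


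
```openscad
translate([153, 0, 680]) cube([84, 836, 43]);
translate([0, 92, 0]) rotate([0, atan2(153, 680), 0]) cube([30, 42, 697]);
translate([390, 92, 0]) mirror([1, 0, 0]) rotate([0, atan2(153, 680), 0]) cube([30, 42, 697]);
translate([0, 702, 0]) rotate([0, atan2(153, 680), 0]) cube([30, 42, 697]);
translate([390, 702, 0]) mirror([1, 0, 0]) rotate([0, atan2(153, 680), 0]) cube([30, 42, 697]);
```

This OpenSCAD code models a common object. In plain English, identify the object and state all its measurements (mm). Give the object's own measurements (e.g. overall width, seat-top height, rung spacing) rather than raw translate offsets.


A sawhorse. A 84×836×43 mm beam (x, y, z) sits on two A-frame leg pairs. Each pair is two raked legs of 30×42 mm section (42 mm along y) splaying symmetrically in x. Each leg rises 680 mm vertically over 153 mm of horizontal reach and is 697 mm long along its own axis. Every leg's outer bottom edge rests on the floor and its outer top edge meets a bottom edge of the beam — the left legs (tilting toward +x) meet the beam's −x bottom edge, the right legs (their mirror images, tilting toward −x) meet its +x bottom edge — so the leg tops tuck under the beam, the beam's underside is 680 mm above the floor, and the feet are 390 mm apart outside-to-outside with the beam centred between them. The two leg pairs are set in 92 mm from either end of the beam.


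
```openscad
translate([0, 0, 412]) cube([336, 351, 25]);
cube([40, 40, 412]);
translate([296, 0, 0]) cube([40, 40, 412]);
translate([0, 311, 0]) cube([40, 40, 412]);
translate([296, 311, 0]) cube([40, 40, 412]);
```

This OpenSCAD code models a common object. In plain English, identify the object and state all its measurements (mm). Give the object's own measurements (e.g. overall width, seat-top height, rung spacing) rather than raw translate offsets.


A simple wooden stool: a rectangular seat 336 mm (x) by 351 mm (y), 25 mm thick, top face at z = 437 mm, on four square legs, each 40×40 mm in cross-section. The legs rest on z = 0, each flush with a corner of the seat.


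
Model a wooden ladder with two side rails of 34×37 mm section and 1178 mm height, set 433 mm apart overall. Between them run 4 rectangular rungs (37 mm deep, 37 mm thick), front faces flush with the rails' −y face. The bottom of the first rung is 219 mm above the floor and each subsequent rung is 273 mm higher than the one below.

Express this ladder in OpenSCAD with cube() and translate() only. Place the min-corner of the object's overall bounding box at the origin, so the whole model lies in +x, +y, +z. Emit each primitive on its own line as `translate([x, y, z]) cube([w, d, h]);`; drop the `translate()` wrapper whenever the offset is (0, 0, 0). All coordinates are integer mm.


// rung span = 433 - 2*34 = 365
// rung[k] z = 219 + k*273
cube([34, 37, 1178]);
translate([399, 0, 0]) cube([34, 37, 1178]);
translate([34, 0, 219]) cube([365, 37, 37]);
translate([34, 0, 492]) cube([365, 37, 37]);
translate([34, 0, 765]) cube([365, 37, 37]);
translate([34, 0, 1038]) cube([365, 37, 37]);


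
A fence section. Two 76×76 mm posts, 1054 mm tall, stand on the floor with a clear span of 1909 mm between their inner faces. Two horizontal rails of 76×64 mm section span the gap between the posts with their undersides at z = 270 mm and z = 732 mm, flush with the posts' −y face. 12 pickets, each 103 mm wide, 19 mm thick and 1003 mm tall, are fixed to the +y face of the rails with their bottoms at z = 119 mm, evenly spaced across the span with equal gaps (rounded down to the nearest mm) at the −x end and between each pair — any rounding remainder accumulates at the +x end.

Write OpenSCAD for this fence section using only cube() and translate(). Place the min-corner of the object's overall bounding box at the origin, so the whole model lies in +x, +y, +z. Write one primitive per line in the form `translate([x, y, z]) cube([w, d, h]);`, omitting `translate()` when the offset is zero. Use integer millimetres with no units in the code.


cube([76, 76, 1054]);
translate([1985, 0, 0]) cube([76, 76, 1054]);
translate([76, 0, 270]) cube([1909, 76, 64]);
translate([76, 0, 732]) cube([1909, 76, 64]);
translate([127, 76, 119]) cube([103, 19, 1003]);
translate([281, 76, 119]) cube([103, 19, 1003]);
translate([435, 76, 119]) cube([103, 19, 1003]);
translate([589, 76, 119]) cube([103, 19, 1003]);
translate([743, 76, 119]) cube([103, 19, 1003]);
translate([897, 76, 119]) cube([103, 19, 1003]);
translate([1051, 76, 119]) cube([103, 19, 1003]);
translate([1205, 76, 119]) cube([103, 19, 1003]);
translate([1359, 76, 119]) cube([103, 19, 1003]);
translate([1513, 76, 119]) cube([103, 19, 1003]);
translate([1667, 76, 119]) cube([103, 19, 1003]);
translate([1821, 76, 119]) cube([103, 19, 1003]);


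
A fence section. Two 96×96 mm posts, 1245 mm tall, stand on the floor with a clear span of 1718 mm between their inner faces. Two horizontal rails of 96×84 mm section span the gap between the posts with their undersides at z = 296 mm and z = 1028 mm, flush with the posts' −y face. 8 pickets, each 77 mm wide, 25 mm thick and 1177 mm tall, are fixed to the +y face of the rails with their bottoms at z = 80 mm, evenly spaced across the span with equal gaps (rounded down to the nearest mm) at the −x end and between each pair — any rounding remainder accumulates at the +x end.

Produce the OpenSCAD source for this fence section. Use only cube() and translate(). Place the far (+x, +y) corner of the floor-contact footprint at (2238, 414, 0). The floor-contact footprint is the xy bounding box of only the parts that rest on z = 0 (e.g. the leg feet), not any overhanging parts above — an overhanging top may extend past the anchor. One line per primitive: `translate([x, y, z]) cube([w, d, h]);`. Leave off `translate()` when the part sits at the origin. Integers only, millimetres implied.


translate([328, 318, 0]) cube([96, 96, 1245]);
translate([2142, 318, 0]) cube([96, 96, 1245]);
translate([424, 318, 296]) cube([1718, 96, 84]);
translate([424, 318, 1028]) cube([1718, 96, 84]);
translate([546, 414, 80]) cube([77, 25, 1177]);
translate([745, 414, 80]) cube([77, 25, 1177]);
translate([944, 414, 80]) cube([77, 25, 1177]);
translate([1143, 414, 80]) cube([77, 25, 1177]);
translate([1342, 414, 80]) cube([77, 25, 1177]);
translate([1541, 414, 80]) cube([77, 25, 1177]);
translate([1740, 414, 80]) cube([77, 25, 1177]);
translate([1939, 414, 80]) cube([77, 25, 1177]);


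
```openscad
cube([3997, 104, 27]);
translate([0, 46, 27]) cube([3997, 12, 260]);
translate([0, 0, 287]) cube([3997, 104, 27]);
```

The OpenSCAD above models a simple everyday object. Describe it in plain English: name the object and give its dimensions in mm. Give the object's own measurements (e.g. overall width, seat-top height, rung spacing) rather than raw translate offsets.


An I-beam lying along x, 3997 mm long. Overall section height 314 mm. Two flanges 104 mm wide (y) and 27 mm thick, one on the floor and one at the top; a web 12 mm thick runs between them, centred on the flange width.


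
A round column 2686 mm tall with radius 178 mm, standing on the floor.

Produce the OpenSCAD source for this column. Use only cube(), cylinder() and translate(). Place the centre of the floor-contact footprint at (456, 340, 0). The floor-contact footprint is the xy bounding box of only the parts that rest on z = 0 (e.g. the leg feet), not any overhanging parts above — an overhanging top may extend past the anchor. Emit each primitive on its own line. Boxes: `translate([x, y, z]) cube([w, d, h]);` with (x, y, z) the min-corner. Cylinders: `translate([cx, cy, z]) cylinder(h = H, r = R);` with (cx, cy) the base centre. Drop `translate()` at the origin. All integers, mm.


translate([456, 340, 0]) cylinder(h = 2686, r = 178);


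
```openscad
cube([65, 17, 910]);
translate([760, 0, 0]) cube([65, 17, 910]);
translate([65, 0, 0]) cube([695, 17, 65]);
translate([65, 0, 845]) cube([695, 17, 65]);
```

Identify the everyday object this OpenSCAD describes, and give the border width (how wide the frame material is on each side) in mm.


A picture frame. The border width is 65 mm.

Four thin pieces enclosing a rectangular opening — a picture frame. The two full-height stiles are 910 mm tall; the top rail sits at z = 845 and is 65 mm tall, so the border above the opening is 910 − 845 = 65 mm, matching the stile x-width.


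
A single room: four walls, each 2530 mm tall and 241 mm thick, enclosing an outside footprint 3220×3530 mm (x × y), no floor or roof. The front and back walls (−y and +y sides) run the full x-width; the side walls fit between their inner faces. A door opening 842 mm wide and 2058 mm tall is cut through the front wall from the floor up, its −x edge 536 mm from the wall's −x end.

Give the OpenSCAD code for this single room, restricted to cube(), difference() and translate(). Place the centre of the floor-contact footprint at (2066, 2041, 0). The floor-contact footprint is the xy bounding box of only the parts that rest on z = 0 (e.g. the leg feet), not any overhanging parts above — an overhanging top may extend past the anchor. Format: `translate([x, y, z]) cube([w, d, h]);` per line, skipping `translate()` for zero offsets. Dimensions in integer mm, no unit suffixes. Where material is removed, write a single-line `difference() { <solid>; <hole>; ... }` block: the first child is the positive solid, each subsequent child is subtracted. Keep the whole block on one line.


difference() { translate([456, 276, 0]) cube([3220, 241, 2530]); translate([992, 276, 0]) cube([842, 241, 2058]); }
translate([456, 3565, 0]) cube([3220, 241, 2530]);
translate([456, 517, 0]) cube([241, 3048, 2530]);
translate([3435, 517, 0]) cube([241, 3048, 2530]);


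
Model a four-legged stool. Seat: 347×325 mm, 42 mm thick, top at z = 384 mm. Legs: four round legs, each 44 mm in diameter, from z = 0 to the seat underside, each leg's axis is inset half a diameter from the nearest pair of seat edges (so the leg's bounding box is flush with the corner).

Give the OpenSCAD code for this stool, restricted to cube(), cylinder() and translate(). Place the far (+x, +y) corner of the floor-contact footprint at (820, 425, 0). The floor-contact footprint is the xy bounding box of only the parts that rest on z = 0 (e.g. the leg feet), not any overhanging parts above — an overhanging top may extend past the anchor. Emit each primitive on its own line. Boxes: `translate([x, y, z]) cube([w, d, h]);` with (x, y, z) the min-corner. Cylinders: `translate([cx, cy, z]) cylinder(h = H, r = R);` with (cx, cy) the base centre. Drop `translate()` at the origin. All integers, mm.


// leg_h = 384 - 42 = 342
translate([473, 100, 342]) cube([347, 325, 42]);
translate([495, 122, 0]) cylinder(h = 342, r = 22);
translate([798, 122, 0]) cylinder(h = 342, r = 22);
translate([495, 403, 0]) cylinder(h = 342, r = 22);
translate([798, 403, 0]) cylinder(h = 342, r = 22);


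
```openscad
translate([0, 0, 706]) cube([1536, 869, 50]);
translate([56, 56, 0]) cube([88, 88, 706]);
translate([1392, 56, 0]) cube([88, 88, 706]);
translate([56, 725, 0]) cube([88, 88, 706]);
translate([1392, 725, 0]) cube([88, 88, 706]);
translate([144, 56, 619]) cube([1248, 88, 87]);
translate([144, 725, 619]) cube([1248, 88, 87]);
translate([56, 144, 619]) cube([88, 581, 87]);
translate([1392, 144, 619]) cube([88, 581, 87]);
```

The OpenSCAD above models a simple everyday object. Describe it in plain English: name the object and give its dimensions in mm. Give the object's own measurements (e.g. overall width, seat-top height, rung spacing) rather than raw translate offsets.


A table: top 1536 mm (x) × 869 mm (y), 50 mm thick, upper face at z = 756 mm, on four 88×88 mm square legs, each inset 56 mm from the nearest pair of top edges from z = 0 to the bottom of the top. Four apron rails, 88 mm thick and 87 mm tall, run between adjacent legs with their top edges flush with the underside of the top and their outer faces flush with the legs' outer faces.


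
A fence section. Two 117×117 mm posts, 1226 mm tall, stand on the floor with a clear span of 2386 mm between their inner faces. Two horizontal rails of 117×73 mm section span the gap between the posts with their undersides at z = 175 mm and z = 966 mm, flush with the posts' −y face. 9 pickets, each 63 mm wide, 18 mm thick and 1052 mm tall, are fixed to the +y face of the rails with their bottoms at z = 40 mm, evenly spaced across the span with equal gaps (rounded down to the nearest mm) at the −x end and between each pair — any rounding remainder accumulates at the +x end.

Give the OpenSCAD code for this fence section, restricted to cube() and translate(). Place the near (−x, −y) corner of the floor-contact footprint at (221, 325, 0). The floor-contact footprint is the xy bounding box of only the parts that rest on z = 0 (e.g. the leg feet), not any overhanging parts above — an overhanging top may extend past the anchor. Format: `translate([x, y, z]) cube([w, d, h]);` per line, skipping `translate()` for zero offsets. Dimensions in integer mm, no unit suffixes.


translate([221, 325, 0]) cube([117, 117, 1226]);
translate([2724, 325, 0]) cube([117, 117, 1226]);
translate([338, 325, 175]) cube([2386, 117, 73]);
translate([338, 325, 966]) cube([2386, 117, 73]);
translate([519, 442, 40]) cube([63, 18, 1052]);
translate([763, 442, 40]) cube([63, 18, 1052]);
translate([1007, 442, 40]) cube([63, 18, 1052]);
translate([1251, 442, 40]) cube([63, 18, 1052]);
translate([1495, 442, 40]) cube([63, 18, 1052]);
translate([1739, 442, 40]) cube([63, 18, 1052]);
translate([1983, 442, 40]) cube([63, 18, 1052]);
translate([2227, 442, 40]) cube([63, 18, 1052]);
translate([2471, 442, 40]) cube([63, 18, 1052]);


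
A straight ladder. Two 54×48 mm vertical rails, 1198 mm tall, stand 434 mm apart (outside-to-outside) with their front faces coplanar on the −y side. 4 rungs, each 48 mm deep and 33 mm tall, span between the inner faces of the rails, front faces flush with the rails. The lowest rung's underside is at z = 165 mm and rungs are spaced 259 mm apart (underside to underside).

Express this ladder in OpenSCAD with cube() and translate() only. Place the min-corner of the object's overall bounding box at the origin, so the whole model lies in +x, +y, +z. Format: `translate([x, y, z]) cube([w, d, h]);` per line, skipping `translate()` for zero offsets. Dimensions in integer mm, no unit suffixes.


cube([54, 48, 1198]);
translate([380, 0, 0]) cube([54, 48, 1198]);
translate([54, 0, 165]) cube([326, 48, 33]);
translate([54, 0, 424]) cube([326, 48, 33]);
translate([54, 0, 683]) cube([326, 48, 33]);
translate([54, 0, 942]) cube([326, 48, 33]);


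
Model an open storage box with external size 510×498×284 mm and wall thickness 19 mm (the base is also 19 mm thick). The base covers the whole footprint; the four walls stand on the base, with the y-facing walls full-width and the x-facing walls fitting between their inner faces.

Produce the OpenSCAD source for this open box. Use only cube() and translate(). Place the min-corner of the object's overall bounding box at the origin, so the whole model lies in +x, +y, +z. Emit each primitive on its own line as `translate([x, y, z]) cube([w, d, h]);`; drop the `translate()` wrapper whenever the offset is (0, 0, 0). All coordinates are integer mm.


cube([510, 498, 19]);
translate([0, 0, 19]) cube([510, 19, 265]);
translate([0, 479, 19]) cube([510, 19, 265]);
translate([0, 19, 19]) cube([19, 460, 265]);
translate([491, 19, 19]) cube([19, 460, 265]);


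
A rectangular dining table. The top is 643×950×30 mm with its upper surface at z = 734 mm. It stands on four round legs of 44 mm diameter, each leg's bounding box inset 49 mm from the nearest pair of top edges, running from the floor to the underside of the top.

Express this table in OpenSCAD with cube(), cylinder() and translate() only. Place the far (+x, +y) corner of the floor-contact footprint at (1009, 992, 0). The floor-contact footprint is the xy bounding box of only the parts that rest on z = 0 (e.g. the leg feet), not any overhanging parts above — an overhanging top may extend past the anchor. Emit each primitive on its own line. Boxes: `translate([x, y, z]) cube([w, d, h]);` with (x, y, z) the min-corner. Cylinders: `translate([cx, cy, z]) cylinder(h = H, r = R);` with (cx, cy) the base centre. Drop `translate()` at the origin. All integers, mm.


// leg_h = 734 - 30 = 704
translate([415, 91, 704]) cube([643, 950, 30]);
translate([486, 162, 0]) cylinder(h = 704, r = 22);
translate([987, 162, 0]) cylinder(h = 704, r = 22);
translate([486, 970, 0]) cylinder(h = 704, r = 22);
translate([987, 970, 0]) cylinder(h = 704, r = 22);


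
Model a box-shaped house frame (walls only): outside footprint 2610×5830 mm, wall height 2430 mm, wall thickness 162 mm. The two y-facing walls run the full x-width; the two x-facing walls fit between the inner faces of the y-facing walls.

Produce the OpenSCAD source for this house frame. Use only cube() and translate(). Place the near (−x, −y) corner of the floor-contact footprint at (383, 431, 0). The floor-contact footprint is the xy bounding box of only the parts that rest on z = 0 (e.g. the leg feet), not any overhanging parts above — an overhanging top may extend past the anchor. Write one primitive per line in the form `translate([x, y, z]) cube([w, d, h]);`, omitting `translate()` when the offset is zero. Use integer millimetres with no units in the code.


translate([383, 431, 0]) cube([2610, 162, 2430]);
translate([383, 6099, 0]) cube([2610, 162, 2430]);
translate([383, 593, 0]) cube([162, 5506, 2430]);
translate([2831, 593, 0]) cube([162, 5506, 2430]);


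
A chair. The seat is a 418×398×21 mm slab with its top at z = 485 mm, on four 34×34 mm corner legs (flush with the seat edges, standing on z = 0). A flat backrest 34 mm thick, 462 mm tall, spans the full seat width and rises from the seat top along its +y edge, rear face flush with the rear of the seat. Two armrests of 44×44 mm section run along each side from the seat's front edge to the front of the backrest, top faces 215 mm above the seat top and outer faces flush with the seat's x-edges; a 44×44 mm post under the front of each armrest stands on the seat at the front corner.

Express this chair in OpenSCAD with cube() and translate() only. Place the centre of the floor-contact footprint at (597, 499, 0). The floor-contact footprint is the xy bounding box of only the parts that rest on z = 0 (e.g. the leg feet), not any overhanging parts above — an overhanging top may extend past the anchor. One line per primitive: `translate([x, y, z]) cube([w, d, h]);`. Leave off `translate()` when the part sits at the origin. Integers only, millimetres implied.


translate([388, 300, 464]) cube([418, 398, 21]);
translate([388, 300, 0]) cube([34, 34, 464]);
translate([772, 300, 0]) cube([34, 34, 464]);
translate([388, 664, 0]) cube([34, 34, 464]);
translate([772, 664, 0]) cube([34, 34, 464]);
translate([388, 664, 485]) cube([418, 34, 462]);
translate([388, 300, 656]) cube([44, 364, 44]);
translate([762, 300, 656]) cube([44, 364, 44]);
translate([388, 300, 485]) cube([44, 44, 171]);
translate([762, 300, 485]) cube([44, 44, 171]);


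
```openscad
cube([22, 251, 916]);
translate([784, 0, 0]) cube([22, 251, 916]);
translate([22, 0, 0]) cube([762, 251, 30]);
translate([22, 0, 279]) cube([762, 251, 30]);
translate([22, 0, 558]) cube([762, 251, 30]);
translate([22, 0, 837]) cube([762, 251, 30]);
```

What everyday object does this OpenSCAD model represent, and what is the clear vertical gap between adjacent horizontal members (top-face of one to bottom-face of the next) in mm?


A bookshelf. The clear shelf gap is 249 mm.

Two tall side panels with 4 horizontal boards between them — a bookshelf. The first two shelf undersides are at z = 0 and z = 279; with shelf thickness 30, the clear gap is 279 − 0 − 30 = 249 mm.


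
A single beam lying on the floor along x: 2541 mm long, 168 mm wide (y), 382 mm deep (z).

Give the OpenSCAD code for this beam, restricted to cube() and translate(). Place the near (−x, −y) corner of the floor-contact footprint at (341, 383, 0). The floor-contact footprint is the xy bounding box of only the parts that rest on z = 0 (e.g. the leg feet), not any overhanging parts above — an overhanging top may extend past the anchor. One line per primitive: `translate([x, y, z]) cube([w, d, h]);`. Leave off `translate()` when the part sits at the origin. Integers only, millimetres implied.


translate([341, 383, 0]) cube([2541, 168, 382]);


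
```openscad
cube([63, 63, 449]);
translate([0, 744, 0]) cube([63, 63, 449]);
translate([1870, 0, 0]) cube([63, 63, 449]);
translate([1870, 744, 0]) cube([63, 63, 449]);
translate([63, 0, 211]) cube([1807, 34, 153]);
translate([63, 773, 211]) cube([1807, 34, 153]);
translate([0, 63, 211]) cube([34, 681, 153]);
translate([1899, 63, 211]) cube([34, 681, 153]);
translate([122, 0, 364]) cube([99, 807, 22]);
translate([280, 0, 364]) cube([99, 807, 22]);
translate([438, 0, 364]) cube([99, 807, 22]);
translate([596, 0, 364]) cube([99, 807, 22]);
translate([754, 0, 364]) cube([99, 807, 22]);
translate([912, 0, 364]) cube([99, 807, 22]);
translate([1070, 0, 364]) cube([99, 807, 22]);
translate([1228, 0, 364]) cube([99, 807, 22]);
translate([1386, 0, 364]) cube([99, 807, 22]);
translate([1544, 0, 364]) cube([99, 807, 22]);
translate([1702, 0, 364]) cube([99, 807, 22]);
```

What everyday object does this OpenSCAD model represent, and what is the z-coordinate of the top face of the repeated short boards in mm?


A bed frame. The slat-top height is 386 mm.

Four posts, four rails, and a row of slats — a bed frame. Slats sit on the rails at z = 211 + 153 = 364; with slat thickness 22, the top is 386 mm.


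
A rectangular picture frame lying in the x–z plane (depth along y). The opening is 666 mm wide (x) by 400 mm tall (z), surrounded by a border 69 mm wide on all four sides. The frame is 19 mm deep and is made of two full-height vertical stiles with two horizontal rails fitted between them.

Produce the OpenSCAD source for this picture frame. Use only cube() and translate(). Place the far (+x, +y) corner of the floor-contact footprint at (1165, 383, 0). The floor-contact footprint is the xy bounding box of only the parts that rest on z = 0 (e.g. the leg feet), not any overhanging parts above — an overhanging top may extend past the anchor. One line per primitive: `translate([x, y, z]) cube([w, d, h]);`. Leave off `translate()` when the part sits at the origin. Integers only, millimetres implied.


translate([361, 364, 0]) cube([69, 19, 538]);
translate([1096, 364, 0]) cube([69, 19, 538]);
translate([430, 364, 0]) cube([666, 19, 69]);
translate([430, 364, 469]) cube([666, 19, 69]);


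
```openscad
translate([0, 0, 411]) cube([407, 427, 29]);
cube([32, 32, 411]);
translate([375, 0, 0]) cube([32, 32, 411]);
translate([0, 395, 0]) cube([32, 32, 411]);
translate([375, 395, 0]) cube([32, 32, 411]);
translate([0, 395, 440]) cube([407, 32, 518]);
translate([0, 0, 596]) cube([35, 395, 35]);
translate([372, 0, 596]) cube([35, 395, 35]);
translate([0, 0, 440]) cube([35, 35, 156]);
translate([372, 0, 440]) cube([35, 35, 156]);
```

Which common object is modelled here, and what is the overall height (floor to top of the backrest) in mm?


A chair. The overall height is 958 mm.

A slab on four corner posts with a tall panel at the back — a chair. The seat slab sits at z = 411 with thickness 29, and the 518 mm backrest starts at the seat top, so the overall height is 411 + 29 + 518 = 958 mm.


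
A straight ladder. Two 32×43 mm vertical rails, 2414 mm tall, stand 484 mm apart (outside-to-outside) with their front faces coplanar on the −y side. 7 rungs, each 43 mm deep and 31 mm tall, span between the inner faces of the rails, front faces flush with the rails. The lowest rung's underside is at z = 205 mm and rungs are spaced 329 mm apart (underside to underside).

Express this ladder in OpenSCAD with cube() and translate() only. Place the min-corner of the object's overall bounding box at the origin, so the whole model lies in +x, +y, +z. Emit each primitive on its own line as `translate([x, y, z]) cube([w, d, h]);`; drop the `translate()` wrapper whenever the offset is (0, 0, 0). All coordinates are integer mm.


// rung span = 484 - 2*32 = 420
// rung[k] z = 205 + k*329
cube([32, 43, 2414]);
translate([452, 0, 0]) cube([32, 43, 2414]);
translate([32, 0, 205]) cube([420, 43, 31]);
translate([32, 0, 534]) cube([420, 43, 31]);
translate([32, 0, 863]) cube([420, 43, 31]);
translate([32, 0, 1192]) cube([420, 43, 31]);
translate([32, 0, 1521]) cube([420, 43, 31]);
translate([32, 0, 1850]) cube([420, 43, 31]);
translate([32, 0, 2179]) cube([420, 43, 31]);


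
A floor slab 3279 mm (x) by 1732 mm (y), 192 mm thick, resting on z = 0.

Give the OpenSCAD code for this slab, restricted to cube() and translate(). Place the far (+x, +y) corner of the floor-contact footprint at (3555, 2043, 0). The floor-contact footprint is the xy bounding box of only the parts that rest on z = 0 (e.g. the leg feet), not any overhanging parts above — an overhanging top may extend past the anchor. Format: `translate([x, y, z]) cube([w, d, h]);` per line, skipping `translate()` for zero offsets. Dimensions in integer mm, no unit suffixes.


translate([276, 311, 0]) cube([3279, 1732, 192]);


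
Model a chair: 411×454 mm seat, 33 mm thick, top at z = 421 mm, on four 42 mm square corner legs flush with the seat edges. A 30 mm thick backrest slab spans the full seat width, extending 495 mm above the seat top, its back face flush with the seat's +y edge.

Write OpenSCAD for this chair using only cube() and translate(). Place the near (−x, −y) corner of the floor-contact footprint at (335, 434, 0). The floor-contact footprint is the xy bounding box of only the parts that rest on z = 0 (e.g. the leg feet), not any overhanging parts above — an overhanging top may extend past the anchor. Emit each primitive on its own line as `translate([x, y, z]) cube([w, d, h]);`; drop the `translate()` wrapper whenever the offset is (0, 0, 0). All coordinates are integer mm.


translate([335, 434, 388]) cube([411, 454, 33]);
translate([335, 434, 0]) cube([42, 42, 388]);
translate([704, 434, 0]) cube([42, 42, 388]);
translate([335, 846, 0]) cube([42, 42, 388]);
translate([704, 846, 0]) cube([42, 42, 388]);
translate([335, 858, 421]) cube([411, 30, 495]);


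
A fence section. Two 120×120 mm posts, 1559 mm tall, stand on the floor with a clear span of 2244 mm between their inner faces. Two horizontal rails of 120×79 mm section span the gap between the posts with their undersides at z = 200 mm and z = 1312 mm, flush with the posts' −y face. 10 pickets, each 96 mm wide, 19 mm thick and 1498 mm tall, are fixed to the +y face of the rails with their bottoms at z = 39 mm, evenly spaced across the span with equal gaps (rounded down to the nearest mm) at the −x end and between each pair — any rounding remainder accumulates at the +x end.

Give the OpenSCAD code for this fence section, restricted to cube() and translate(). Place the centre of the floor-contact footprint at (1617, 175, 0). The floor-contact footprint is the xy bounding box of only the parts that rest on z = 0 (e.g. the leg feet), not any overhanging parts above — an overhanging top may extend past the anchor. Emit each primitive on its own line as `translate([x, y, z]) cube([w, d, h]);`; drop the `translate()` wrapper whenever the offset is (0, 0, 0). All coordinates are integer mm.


translate([375, 115, 0]) cube([120, 120, 1559]);
translate([2739, 115, 0]) cube([120, 120, 1559]);
translate([495, 115, 200]) cube([2244, 120, 79]);
translate([495, 115, 1312]) cube([2244, 120, 79]);
translate([611, 235, 39]) cube([96, 19, 1498]);
translate([823, 235, 39]) cube([96, 19, 1498]);
translate([1035, 235, 39]) cube([96, 19, 1498]);
translate([1247, 235, 39]) cube([96, 19, 1498]);
translate([1459, 235, 39]) cube([96, 19, 1498]);
translate([1671, 235, 39]) cube([96, 19, 1498]);
translate([1883, 235, 39]) cube([96, 19, 1498]);
translate([2095, 235, 39]) cube([96, 19, 1498]);
translate([2307, 235, 39]) cube([96, 19, 1498]);
translate([2519, 235, 39]) cube([96, 19, 1498]);


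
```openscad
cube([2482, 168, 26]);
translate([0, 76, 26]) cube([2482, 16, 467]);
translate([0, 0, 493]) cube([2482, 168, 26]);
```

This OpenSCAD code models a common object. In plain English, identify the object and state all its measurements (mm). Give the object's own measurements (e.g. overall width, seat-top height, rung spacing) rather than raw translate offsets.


An I-beam lying along x, 2482 mm long. Overall section height 519 mm. Two flanges 168 mm wide (y) and 26 mm thick, one on the floor and one at the top; a web 16 mm thick runs between them, centred on the flange width.


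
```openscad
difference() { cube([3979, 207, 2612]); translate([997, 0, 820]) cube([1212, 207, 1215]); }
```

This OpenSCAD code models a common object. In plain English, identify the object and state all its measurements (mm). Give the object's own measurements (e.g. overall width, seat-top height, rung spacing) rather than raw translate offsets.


A wall 3979 mm long (x), 207 mm thick (y), 2612 mm tall, with a rectangular window opening cut through it. The opening is 1212 mm wide and 1215 mm tall; its sill is at z = 820 mm and its near (−x) edge is 997 mm from the wall's −x end. The opening passes through the full wall thickness.
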